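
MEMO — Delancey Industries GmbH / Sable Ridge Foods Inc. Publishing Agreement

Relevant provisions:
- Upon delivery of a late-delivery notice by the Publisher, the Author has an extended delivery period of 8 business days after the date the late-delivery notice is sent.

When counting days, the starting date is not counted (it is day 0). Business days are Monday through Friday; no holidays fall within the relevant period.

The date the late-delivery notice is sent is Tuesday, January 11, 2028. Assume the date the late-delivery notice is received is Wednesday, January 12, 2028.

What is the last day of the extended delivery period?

From Tuesday, January 11, 2028, 8 business days (Jan 12, Jan 13, Jan 14, Jan 17, Jan 18, Jan 19, Jan 20, Jan 21, skipping weekends) brings us to Friday, January 21, 2028, which is the last day of the extended delivery period.

January 21, 2028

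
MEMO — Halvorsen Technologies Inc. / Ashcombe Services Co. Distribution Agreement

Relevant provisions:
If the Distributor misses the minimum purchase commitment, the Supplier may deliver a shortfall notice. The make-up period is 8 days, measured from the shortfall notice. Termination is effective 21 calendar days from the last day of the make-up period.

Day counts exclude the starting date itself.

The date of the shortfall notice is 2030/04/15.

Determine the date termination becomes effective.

The last day of the make-up period: 2030/04/15 + 8 days = 2030/04/23.
The date termination becomes effective: 2030/04/23 + 21 days = 2030/05/14.

2030/05/14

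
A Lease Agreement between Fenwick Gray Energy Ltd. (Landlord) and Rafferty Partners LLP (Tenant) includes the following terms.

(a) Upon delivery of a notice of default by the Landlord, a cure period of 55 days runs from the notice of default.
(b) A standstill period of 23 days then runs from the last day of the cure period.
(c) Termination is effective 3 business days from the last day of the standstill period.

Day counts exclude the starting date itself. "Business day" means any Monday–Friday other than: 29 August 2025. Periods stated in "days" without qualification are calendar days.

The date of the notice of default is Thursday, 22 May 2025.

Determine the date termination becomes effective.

13 August 2025

The last day of the cure period: 55 calendar days after 22 May 2025 is 16 July 2025.
The last day of the standstill period: 16 July 2025 + 23 days = 8 August 2025.
The date termination becomes effective: counting 3 business days from Friday, 8 August 2025 (Aug 11, Aug 12, Aug 13, skipping weekends) reaches Wednesday, 13 August 2025.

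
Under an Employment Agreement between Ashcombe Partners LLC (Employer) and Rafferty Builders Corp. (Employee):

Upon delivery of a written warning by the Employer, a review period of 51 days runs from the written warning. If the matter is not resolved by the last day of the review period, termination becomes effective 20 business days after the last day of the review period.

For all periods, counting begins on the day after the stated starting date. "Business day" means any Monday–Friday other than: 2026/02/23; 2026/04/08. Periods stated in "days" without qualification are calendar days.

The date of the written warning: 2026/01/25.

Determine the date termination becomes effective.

2026/04/15

The last day of the review period: 51 calendar days after 2026/01/25 is 2026/03/17.
From Tuesday, 2026/03/17, 20 business days (Mar 18, Mar 19, Mar 20, Mar 23, …, Apr 13, Apr 14, Apr 15, skipping weekends and the listed holiday on Apr 8) brings us to Wednesday, 2026/04/15, which is the date termination becomes effective.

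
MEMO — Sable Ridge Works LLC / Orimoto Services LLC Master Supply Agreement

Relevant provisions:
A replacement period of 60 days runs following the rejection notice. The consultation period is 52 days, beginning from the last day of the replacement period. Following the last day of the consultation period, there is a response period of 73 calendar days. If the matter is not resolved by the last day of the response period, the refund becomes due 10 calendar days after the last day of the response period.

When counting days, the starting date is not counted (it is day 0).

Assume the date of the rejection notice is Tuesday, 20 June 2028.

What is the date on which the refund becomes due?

The last day of the replacement period: 20 June 2028 + 60 days = 19 August 2028.
Adding 52 calendar days to 19 August 2028 gives 10 October 2028, which is the last day of the consultation period.
The last day of the response period: 10 October 2028 + 73 days = 22 December 2028.
The date on which the refund becomes due: 10 calendar days after 22 December 2028 is 1 January 2029.

1 January 2029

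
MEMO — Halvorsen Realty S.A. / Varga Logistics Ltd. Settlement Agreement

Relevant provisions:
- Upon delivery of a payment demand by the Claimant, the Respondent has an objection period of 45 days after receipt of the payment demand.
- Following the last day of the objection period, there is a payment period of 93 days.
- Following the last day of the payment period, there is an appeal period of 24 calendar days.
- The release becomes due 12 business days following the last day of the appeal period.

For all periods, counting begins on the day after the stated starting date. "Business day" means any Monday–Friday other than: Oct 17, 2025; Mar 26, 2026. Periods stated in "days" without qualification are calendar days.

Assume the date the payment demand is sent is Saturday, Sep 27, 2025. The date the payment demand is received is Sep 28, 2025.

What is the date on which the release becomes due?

The last day of the objection period: Sep 28, 2025 + 45 days = Nov 12, 2025.
The last day of the payment period: 93 calendar days after Nov 12, 2025 is Feb 13, 2026.
The last day of the appeal period: Feb 13, 2026 + 24 days = Mar 9, 2026.
From Monday, Mar 9, 2026, 12 business days (Mar 10, Mar 11, Mar 12, Mar 13, …, Mar 23, Mar 24, Mar 25, skipping weekends) brings us to Wednesday, Mar 25, 2026, which is the date on which the release becomes due.

Mar 25, 2026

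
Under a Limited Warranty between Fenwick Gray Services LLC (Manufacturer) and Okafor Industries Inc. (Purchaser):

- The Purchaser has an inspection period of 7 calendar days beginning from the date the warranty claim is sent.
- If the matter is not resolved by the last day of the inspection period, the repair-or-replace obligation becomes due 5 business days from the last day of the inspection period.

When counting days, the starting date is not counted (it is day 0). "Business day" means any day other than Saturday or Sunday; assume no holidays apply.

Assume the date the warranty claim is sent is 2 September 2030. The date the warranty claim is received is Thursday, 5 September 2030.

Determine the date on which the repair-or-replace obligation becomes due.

The last day of the inspection period: 2 September 2030 + 7 days = 9 September 2030.
The date on which the repair-or-replace obligation becomes due: counting 5 business days from Monday, 9 September 2030 (Sep 10, Sep 11, Sep 12, Sep 13, Sep 16, skipping weekends) reaches Monday, 16 September 2030.

16 September 2030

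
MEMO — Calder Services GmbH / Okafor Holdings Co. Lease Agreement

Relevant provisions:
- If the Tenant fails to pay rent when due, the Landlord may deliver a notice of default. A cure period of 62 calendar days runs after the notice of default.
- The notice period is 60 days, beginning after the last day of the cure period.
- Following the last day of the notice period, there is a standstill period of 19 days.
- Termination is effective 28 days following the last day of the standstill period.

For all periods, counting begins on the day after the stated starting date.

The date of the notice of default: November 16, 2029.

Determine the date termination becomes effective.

The last day of the cure period: November 16, 2029 + 62 days = January 17, 2030.
The last day of the notice period: January 17, 2030 + 60 days = March 18, 2030.
Adding 19 calendar days to March 18, 2030 gives April 6, 2030, which is the last day of the standstill period.
The date termination becomes effective: April 6, 2030 + 28 days = May 4, 2030.

May 4, 2030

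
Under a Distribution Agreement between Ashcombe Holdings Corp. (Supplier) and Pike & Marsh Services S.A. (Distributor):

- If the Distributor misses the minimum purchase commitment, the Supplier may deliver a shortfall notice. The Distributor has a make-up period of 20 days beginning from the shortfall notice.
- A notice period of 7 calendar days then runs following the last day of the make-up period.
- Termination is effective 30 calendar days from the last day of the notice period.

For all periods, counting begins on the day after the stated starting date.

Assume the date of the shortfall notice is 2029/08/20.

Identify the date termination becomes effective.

The last day of the make-up period: 20 calendar days after 2029/08/20 is 2029/09/09.
Adding 7 calendar days to 2029/09/09 gives 2029/09/16, which is the last day of the notice period.
The date termination becomes effective: 2029/09/16 + 30 days = 2029/10/16.

2029/10/16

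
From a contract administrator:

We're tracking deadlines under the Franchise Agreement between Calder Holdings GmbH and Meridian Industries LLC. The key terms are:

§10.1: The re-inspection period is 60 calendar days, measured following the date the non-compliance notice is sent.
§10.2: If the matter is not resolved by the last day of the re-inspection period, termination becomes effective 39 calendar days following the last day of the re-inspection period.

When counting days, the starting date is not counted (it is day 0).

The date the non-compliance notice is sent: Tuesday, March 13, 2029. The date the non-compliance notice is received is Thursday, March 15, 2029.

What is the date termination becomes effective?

The last day of the re-inspection period: 60 calendar days after March 13, 2029 is May 12, 2029.
Adding 39 calendar days to May 12, 2029 gives June 20, 2029, which is the date termination becomes effective.

June 20, 2029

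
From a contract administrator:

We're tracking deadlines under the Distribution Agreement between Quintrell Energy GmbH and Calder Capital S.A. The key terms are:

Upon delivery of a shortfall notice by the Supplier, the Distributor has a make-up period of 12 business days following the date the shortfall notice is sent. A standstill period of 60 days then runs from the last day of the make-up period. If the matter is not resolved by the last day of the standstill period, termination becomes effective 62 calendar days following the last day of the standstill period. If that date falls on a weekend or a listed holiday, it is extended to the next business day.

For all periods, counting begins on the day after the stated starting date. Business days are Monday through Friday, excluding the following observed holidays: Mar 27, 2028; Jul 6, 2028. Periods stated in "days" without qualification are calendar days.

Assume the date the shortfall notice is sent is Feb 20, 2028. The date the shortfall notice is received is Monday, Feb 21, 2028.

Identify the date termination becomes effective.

Jul 7, 2028

The last day of the make-up period: 12 business days after Sunday, Feb 20, 2028, skipping weekends — Feb 21, Feb 22, Feb 23, Feb 24, …, Mar 3, Mar 6, Mar 7 — lands on Tuesday, Mar 7, 2028.
The last day of the standstill period: 60 calendar days after Mar 7, 2028 is May 6, 2028.
The date termination becomes effective: May 6, 2028 + 62 days = Jul 7, 2028. Jul 7, 2028 is a Friday and is not a listed holiday, so no roll-forward applies.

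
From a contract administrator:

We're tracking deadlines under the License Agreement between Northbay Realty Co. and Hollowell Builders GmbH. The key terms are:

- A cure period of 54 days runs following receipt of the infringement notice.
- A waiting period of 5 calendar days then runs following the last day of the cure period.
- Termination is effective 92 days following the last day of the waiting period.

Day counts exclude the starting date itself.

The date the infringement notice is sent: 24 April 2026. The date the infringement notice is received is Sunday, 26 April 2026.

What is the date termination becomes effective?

The last day of the cure period: 26 April 2026 + 54 days = 19 June 2026.
Adding 5 calendar days to 19 June 2026 gives 24 June 2026, which is the last day of the waiting period.
Adding 92 calendar days to 24 June 2026 gives 24 September 2026, which is the date termination becomes effective.

24 September 2026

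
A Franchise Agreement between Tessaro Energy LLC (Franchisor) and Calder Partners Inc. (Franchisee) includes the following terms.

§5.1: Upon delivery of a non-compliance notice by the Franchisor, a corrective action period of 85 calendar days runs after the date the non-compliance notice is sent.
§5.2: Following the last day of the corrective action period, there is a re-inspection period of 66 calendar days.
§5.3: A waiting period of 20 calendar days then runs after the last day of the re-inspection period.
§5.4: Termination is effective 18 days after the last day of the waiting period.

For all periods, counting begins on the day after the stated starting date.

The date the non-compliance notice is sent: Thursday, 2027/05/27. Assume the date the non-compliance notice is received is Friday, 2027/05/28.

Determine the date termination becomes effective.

The last day of the corrective action period: 2027/05/27 + 85 days = 2027/08/20.
The last day of the re-inspection period: 2027/08/20 + 66 days = 2027/10/25.
The last day of the waiting period: 2027/10/25 + 20 days = 2027/11/14.
Adding 18 calendar days to 2027/11/14 gives 2027/12/02, which is the date termination becomes effective.

2027/12/02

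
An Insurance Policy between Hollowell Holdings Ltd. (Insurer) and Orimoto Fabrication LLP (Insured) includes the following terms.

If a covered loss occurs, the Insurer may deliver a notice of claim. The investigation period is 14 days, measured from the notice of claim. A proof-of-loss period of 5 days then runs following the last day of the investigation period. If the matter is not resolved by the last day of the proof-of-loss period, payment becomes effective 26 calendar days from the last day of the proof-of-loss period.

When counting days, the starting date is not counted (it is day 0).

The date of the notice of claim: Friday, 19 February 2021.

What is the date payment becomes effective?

5 April 2021

The last day of the investigation period: 19 February 2021 + 14 days = 5 March 2021.
The last day of the proof-of-loss period: 5 calendar days after 5 March 2021 is 10 March 2021.
The date payment becomes effective: 10 March 2021 + 26 days = 5 April 2021.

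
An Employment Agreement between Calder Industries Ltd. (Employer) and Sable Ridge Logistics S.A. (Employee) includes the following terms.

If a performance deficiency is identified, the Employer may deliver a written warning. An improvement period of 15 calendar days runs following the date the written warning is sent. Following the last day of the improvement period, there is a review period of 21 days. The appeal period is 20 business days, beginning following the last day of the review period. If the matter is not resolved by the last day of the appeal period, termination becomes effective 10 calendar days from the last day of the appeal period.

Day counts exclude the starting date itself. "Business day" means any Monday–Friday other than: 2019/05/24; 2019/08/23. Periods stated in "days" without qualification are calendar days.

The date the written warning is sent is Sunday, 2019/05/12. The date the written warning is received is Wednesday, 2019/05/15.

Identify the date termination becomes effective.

The last day of the improvement period: 2019/05/12 + 15 days = 2019/05/27.
The last day of the review period: 2019/05/27 + 21 days = 2019/06/17.
The last day of the appeal period: 20 business days after Monday, 2019/06/17, skipping weekends — Jun 18, Jun 19, Jun 20, Jun 21, …, Jul 11, Jul 12, Jul 15 — lands on Monday, 2019/07/15.
The date termination becomes effective: 2019/07/15 + 10 days = 2019/07/25.

2019/07/25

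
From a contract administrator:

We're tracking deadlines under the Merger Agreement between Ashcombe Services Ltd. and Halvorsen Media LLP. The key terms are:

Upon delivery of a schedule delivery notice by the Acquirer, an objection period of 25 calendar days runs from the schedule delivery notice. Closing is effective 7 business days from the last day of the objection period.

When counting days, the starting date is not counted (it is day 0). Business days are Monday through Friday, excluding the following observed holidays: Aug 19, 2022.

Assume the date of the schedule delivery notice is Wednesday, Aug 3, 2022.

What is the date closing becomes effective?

Adding 25 calendar days to Aug 3, 2022 gives Aug 28, 2022, which is the last day of the objection period.
From Sunday, Aug 28, 2022, 7 business days (Aug 29, Aug 30, Aug 31, Sep 1, Sep 2, Sep 5, Sep 6, skipping weekends) brings us to Tuesday, Sep 6, 2022, which is the date closing becomes effective.

Sep 6, 2022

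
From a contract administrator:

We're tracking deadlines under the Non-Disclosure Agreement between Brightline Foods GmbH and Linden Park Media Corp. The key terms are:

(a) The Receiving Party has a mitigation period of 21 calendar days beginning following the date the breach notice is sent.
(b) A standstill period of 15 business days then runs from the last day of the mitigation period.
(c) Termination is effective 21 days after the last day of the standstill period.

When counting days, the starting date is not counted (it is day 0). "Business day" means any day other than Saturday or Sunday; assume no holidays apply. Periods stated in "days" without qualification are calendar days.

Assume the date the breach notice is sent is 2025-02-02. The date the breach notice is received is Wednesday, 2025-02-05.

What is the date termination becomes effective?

2025-04-04

The last day of the mitigation period: 21 calendar days after 2025-02-02 is 2025-02-23.
The last day of the standstill period: counting 15 business days from Sunday, 2025-02-23 (Feb 24, Feb 25, Feb 26, Feb 27, …, Mar 12, Mar 13, Mar 14, skipping weekends) reaches Friday, 2025-03-14.
The date termination becomes effective: 21 calendar days after 2025-03-14 is 2025-04-04.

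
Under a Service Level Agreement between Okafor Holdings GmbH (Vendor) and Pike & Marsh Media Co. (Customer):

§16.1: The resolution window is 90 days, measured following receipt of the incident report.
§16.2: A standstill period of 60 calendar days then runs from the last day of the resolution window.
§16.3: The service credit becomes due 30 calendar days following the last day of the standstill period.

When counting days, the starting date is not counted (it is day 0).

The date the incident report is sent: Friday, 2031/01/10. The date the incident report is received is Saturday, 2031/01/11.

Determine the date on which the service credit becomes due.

2031/07/10

The last day of the resolution window: 90 calendar days after 2031/01/11 is 2031/04/11.
The last day of the standstill period: 2031/04/11 + 60 days = 2031/06/10.
The date on which the service credit becomes due: 2031/06/10 + 30 days = 2031/07/10.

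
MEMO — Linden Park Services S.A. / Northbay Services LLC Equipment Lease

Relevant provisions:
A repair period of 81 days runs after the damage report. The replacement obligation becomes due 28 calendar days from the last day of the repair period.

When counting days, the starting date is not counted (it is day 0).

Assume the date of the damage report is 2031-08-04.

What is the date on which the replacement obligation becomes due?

2031-11-21

The last day of the repair period: 81 calendar days after 2031-08-04 is 2031-10-24.
The date on which the replacement obligation becomes due: 28 calendar days after 2031-10-24 is 2031-11-21.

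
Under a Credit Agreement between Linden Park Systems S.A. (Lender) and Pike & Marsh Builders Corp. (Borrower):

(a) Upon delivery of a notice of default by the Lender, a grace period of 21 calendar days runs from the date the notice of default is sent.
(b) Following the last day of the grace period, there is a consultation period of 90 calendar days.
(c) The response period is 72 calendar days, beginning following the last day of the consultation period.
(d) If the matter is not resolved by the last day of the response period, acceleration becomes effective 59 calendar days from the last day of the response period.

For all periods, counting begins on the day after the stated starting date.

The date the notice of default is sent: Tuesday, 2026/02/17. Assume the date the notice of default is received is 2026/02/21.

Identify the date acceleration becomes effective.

2026/10/17

The last day of the grace period: 2026/02/17 + 21 days = 2026/03/10.
The last day of the consultation period: 2026/03/10 + 90 days = 2026/06/08.
Adding 72 calendar days to 2026/06/08 gives 2026/08/19, which is the last day of the response period.
The date acceleration becomes effective: 59 calendar days after 2026/08/19 is 2026/10/17.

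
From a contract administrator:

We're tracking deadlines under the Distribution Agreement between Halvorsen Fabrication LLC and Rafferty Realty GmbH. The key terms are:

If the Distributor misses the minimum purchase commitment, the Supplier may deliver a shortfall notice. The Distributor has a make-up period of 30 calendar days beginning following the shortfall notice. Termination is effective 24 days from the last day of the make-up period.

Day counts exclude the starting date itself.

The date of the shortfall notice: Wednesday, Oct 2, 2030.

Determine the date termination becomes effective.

Nov 25, 2030

The last day of the make-up period: Oct 2, 2030 + 30 days = Nov 1, 2030.
The date termination becomes effective: 24 calendar days after Nov 1, 2030 is Nov 25, 2030.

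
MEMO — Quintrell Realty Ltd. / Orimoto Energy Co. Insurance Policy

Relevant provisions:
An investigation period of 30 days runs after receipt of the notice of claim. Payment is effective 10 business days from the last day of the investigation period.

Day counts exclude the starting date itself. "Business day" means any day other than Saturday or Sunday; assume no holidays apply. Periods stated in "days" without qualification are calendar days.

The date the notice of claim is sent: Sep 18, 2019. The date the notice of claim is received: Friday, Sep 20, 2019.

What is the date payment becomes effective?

Nov 1, 2019

The last day of the investigation period: Sep 20, 2019 + 30 days = Oct 20, 2019.
From Sunday, Oct 20, 2019, 10 business days (Oct 21, Oct 22, Oct 23, Oct 24, Oct 25, Oct 28, Oct 29, Oct 30, Oct 31, Nov 1, skipping weekends) brings us to Friday, Nov 1, 2019, which is the date payment becomes effective.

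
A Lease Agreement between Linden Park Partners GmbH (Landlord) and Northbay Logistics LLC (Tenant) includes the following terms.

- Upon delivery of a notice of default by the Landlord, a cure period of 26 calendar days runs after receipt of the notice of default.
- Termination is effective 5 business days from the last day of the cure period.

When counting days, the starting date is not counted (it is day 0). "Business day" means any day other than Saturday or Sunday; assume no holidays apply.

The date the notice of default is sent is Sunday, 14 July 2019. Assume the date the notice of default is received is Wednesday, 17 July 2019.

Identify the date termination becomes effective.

19 August 2019

The last day of the cure period: 26 calendar days after 17 July 2019 is 12 August 2019.
From Monday, 12 August 2019, 5 business days (Aug 13, Aug 14, Aug 15, Aug 16, Aug 19, skipping weekends) brings us to Monday, 19 August 2019, which is the date termination becomes effective.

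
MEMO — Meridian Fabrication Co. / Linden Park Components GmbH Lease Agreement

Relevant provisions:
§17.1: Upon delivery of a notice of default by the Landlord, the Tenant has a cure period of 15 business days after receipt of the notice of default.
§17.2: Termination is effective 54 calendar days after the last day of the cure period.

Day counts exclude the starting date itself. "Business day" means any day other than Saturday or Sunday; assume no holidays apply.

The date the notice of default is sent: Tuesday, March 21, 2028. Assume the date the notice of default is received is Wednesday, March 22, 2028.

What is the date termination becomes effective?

From Wednesday, March 22, 2028, 15 business days (Mar 23, Mar 24, Mar 27, Mar 28, …, Apr 10, Apr 11, Apr 12, skipping weekends) brings us to Wednesday, April 12, 2028, which is the last day of the cure period.
Adding 54 calendar days to April 12, 2028 gives June 5, 2028, which is the date termination becomes effective.

June 5, 2028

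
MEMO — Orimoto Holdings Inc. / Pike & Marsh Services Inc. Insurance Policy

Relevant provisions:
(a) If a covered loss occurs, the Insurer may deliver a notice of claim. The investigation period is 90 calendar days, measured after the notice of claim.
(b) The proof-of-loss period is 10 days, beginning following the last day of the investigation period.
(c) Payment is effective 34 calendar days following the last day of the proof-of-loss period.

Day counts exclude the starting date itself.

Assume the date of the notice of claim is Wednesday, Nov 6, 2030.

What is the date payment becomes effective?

The last day of the investigation period: Nov 6, 2030 + 90 days = Feb 4, 2031.
Adding 10 calendar days to Feb 4, 2031 gives Feb 14, 2031, which is the last day of the proof-of-loss period.
Adding 34 calendar days to Feb 14, 2031 gives Mar 20, 2031, which is the date payment becomes effective.

Mar 20, 2031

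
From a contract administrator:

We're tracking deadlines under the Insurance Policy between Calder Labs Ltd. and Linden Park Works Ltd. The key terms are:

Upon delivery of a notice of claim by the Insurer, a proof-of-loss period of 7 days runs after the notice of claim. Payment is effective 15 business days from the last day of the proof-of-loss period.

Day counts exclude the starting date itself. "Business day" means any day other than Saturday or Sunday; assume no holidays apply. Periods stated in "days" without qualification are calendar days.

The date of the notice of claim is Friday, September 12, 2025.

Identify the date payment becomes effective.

The last day of the proof-of-loss period: 7 calendar days after September 12, 2025 is September 19, 2025.
From Friday, September 19, 2025, 15 business days (Sep 22, Sep 23, Sep 24, Sep 25, …, Oct 8, Oct 9, Oct 10, skipping weekends) brings us to Friday, October 10, 2025, which is the date payment becomes effective.

October 10, 2025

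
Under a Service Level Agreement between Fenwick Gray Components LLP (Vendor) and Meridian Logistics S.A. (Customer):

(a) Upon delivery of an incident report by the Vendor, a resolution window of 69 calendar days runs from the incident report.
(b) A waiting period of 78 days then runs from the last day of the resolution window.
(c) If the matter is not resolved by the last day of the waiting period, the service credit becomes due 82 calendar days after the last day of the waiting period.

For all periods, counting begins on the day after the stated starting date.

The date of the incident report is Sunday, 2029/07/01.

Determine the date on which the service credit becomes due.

The last day of the resolution window: 69 calendar days after 2029/07/01 is 2029/09/08.
The last day of the waiting period: 78 calendar days after 2029/09/08 is 2029/11/25.
The date on which the service credit becomes due: 2029/11/25 + 82 days = 2030/02/15.

2030/02/15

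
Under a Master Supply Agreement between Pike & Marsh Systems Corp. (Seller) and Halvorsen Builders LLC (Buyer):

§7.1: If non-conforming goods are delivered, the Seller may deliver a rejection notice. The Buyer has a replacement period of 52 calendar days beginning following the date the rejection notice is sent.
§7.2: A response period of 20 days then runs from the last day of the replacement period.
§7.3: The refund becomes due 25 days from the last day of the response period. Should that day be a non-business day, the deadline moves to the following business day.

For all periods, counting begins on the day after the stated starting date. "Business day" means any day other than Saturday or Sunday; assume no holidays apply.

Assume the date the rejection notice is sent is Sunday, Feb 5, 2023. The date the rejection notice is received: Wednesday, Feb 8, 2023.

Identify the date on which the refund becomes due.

May 15, 2023

The last day of the replacement period: Feb 5, 2023 + 52 days = Mar 29, 2023.
Adding 20 calendar days to Mar 29, 2023 gives Apr 18, 2023, which is the last day of the response period.
The date on which the refund becomes due: 25 calendar days after Apr 18, 2023 is May 13, 2023. That falls on a Saturday, so it rolls to the next business day, Monday, May 15, 2023.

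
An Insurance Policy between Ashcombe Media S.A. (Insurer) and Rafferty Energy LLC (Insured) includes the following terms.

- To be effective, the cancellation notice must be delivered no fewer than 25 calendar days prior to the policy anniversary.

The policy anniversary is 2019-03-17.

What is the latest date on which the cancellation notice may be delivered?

2019-02-20

2019-03-17 minus 25 days is 2019-02-20.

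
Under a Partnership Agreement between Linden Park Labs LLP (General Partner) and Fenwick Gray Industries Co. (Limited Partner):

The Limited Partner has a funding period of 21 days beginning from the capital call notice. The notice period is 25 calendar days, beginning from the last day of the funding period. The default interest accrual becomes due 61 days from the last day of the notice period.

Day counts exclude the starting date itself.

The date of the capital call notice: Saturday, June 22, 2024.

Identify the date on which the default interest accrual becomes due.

October 7, 2024

Adding 21 calendar days to June 22, 2024 gives July 13, 2024, which is the last day of the funding period.
Adding 25 calendar days to July 13, 2024 gives August 7, 2024, which is the last day of the notice period.
Adding 61 calendar days to August 7, 2024 gives October 7, 2024, which is the date on which the default interest accrual becomes due.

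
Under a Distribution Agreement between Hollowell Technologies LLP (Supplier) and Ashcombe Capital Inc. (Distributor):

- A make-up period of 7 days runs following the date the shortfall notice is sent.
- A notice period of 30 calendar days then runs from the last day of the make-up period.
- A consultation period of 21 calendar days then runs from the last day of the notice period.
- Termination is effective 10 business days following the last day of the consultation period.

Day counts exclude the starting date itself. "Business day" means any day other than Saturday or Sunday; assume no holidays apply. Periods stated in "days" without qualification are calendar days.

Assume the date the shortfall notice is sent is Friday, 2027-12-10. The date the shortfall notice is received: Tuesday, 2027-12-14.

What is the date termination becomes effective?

2028-02-18

The last day of the make-up period: 7 calendar days after 2027-12-10 is 2027-12-17.
Adding 30 calendar days to 2027-12-17 gives 2028-01-16, which is the last day of the notice period.
Adding 21 calendar days to 2028-01-16 gives 2028-02-06, which is the last day of the consultation period.
The date termination becomes effective: counting 10 business days from Sunday, 2028-02-06 (Feb 7, Feb 8, Feb 9, Feb 10, Feb 11, Feb 14, Feb 15, Feb 16, Feb 17, Feb 18, skipping weekends) reaches Friday, 2028-02-18.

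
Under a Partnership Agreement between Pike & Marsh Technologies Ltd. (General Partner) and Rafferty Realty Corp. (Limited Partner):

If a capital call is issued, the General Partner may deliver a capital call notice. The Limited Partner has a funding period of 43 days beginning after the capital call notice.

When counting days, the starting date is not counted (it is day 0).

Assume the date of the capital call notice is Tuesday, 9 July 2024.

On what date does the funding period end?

The last day of the funding period: 9 July 2024 + 43 days = 21 August 2024.

21 August 2024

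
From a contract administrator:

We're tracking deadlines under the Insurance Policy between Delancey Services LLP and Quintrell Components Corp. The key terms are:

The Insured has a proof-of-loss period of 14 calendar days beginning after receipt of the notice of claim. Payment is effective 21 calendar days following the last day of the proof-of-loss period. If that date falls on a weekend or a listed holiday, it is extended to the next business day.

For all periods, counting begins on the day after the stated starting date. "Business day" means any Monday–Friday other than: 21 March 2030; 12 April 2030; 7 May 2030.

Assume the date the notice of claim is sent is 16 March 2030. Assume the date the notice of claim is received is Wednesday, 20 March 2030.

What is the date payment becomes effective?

The last day of the proof-of-loss period: 14 calendar days after 20 March 2030 is 3 April 2030.
The date payment becomes effective: 21 calendar days after 3 April 2030 is 24 April 2030. 24 April 2030 is a Wednesday and is not a listed holiday, so no roll-forward applies.

24 April 2030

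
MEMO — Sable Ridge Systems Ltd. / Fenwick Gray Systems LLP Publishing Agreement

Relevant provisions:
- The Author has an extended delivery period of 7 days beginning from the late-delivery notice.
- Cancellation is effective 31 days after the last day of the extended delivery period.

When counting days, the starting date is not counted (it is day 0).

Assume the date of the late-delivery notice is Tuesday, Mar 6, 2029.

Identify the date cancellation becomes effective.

The last day of the extended delivery period: Mar 6, 2029 + 7 days = Mar 13, 2029.
The date cancellation becomes effective: 31 calendar days after Mar 13, 2029 is Apr 13, 2029.

Apr 13, 2029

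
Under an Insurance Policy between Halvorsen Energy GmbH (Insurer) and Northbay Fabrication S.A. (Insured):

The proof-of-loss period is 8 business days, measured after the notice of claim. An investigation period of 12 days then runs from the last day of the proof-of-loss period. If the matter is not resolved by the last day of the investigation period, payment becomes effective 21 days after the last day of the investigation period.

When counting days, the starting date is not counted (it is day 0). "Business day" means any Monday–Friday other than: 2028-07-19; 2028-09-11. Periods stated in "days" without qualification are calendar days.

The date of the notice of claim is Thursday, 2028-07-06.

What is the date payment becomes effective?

From Thursday, 2028-07-06, 8 business days (Jul 7, Jul 10, Jul 11, Jul 12, Jul 13, Jul 14, Jul 17, Jul 18, skipping weekends) brings us to Tuesday, 2028-07-18, which is the last day of the proof-of-loss period.
The last day of the investigation period: 12 calendar days after 2028-07-18 is 2028-07-30.
The date payment becomes effective: 21 calendar days after 2028-07-30 is 2028-08-20.

2028-08-20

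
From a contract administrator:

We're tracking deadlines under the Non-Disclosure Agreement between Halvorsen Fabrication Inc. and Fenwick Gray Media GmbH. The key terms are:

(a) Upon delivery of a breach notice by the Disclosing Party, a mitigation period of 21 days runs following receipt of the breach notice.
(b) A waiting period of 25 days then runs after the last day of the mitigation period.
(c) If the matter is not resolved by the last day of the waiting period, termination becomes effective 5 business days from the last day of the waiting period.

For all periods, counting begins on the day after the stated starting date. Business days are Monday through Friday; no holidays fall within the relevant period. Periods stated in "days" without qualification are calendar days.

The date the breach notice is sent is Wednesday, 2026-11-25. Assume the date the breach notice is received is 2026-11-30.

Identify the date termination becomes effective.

Adding 21 calendar days to 2026-11-30 gives 2026-12-21, which is the last day of the mitigation period.
Adding 25 calendar days to 2026-12-21 gives 2027-01-15, which is the last day of the waiting period.
The date termination becomes effective: counting 5 business days from Friday, 2027-01-15 (Jan 18, Jan 19, Jan 20, Jan 21, Jan 22, skipping weekends) reaches Friday, 2027-01-22.

2027-01-22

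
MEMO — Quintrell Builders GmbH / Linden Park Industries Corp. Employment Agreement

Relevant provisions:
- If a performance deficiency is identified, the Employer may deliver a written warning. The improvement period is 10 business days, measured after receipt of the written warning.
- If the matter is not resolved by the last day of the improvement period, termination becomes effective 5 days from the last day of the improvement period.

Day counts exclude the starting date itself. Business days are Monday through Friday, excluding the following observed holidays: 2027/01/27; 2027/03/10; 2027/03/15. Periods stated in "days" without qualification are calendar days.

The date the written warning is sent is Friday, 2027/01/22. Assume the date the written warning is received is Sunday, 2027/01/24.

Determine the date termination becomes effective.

The last day of the improvement period: counting 10 business days from Sunday, 2027/01/24 (Jan 25, Jan 26, Jan 28, Jan 29, Feb 1, Feb 2, Feb 3, Feb 4, Feb 5, Feb 8, skipping weekends and the listed holiday on Jan 27) reaches Monday, 2027/02/08.
Adding 5 calendar days to 2027/02/08 gives 2027/02/13, which is the date termination becomes effective.

2027/02/13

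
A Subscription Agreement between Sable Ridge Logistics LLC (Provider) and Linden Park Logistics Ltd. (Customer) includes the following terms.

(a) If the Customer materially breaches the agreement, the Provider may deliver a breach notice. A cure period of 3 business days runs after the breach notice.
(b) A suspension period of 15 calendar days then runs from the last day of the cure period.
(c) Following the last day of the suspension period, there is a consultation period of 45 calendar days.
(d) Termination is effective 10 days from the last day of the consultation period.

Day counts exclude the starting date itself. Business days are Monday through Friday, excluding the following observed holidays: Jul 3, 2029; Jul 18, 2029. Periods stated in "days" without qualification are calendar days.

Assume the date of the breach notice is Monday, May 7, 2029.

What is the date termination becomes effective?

Jul 19, 2029

The last day of the cure period: counting 3 business days from Monday, May 7, 2029 (May 8, May 9, May 10, skipping weekends) reaches Thursday, May 10, 2029.
The last day of the suspension period: May 10, 2029 + 15 days = May 25, 2029.
Adding 45 calendar days to May 25, 2029 gives Jul 9, 2029, which is the last day of the consultation period.
The date termination becomes effective: Jul 9, 2029 + 10 days = Jul 19, 2029.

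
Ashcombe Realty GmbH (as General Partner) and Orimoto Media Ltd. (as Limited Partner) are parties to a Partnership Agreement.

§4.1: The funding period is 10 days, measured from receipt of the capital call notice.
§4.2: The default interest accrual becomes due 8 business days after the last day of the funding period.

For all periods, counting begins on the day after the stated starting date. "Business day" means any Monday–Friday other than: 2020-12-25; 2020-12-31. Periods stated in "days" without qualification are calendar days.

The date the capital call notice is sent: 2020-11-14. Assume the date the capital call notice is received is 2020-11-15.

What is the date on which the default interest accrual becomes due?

The last day of the funding period: 10 calendar days after 2020-11-15 is 2020-11-25.
From Wednesday, 2020-11-25, 8 business days (Nov 26, Nov 27, Nov 30, Dec 1, Dec 2, Dec 3, Dec 4, Dec 7, skipping weekends) brings us to Monday, 2020-12-07, which is the date on which the default interest accrual becomes due.

2020-12-07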